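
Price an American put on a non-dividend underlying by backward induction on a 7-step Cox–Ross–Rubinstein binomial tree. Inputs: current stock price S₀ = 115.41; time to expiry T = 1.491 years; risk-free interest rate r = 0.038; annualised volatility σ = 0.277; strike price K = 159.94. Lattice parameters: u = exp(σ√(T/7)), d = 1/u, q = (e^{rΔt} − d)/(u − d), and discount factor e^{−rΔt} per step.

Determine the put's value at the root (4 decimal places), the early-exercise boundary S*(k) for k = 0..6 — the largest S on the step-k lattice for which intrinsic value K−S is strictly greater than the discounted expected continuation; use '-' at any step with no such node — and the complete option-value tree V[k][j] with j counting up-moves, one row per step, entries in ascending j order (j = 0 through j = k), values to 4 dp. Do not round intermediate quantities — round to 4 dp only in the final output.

params: Δt=0.21300 u=1.13637 d=0.87999 q=0.49978 e^(-rΔt)=0.99194
t_7 payoffs: 112.7772 99.0367 81.2931 58.3800 28.7913 0.0000 0.0000 0.0000
t_6: node(6,0) S=53.5945 payoff=106.3455 vs cont=105.0562 → 106.3455 [stop]  node(6,1) S=69.2088 payoff=90.7312 vs cont=89.4419 → 90.7312 [stop]  node(6,2) S=89.3722 payoff=70.5678 vs cont=69.2785 → 70.5678 [stop]  node(6,3) S=115.4100 payoff=44.5300 vs cont=43.2407 → 44.5300 [stop]  node(6,4) S=149.0337 payoff=10.9063 vs cont=14.2858 → 14.2858 [wait]  node(6,5) S=192.4535 payoff=0.0000 vs cont=0.0000 → 0.0000 [wait]  node(6,6) S=248.5231 payoff=0.0000 vs cont=0.0000 → 0.0000 [wait]  ⇒ S*(6)=115.4100
t_5: node(5,0) S=60.9033 payoff=99.0367 vs cont=97.7474 → 99.0367 [stop]  node(5,1) S=78.6469 payoff=81.2931 vs cont=80.0037 → 81.2931 [stop]  node(5,2) S=101.5600 payoff=58.3800 vs cont=57.0906 → 58.3800 [stop]  node(5,3) S=131.1487 payoff=28.7913 vs cont=29.1774 → 29.1774 [wait]  node(5,4) S=169.3578 payoff=0.0000 vs cont=7.0884 → 7.0884 [wait]  node(5,5) S=218.6987 payoff=0.0000 vs cont=0.0000 → 0.0000 [wait]  ⇒ S*(5)=101.5600
t_4: node(4,0) S=69.2088 payoff=90.7312 vs cont=89.4419 → 90.7312 [stop]  node(4,1) S=89.3722 payoff=70.5678 vs cont=69.2785 → 70.5678 [stop]  node(4,2) S=115.4100 payoff=44.5300 vs cont=43.4321 → 44.5300 [stop]  node(4,3) S=149.0337 payoff=10.9063 vs cont=17.9915 → 17.9915 [wait]  node(4,4) S=192.4535 payoff=0.0000 vs cont=3.5172 → 3.5172 [wait]  ⇒ S*(4)=115.4100
t_3: node(3,0) S=78.6469 payoff=81.2931 vs cont=80.0037 → 81.2931 [stop]  node(3,1) S=101.5600 payoff=58.3800 vs cont=57.0906 → 58.3800 [stop]  node(3,2) S=131.1487 payoff=28.7913 vs cont=31.0145 → 31.0145 [wait]  node(3,3) S=169.3578 payoff=0.0000 vs cont=10.6708 → 10.6708 [wait]  ⇒ S*(3)=101.5600
t_2: node(2,0) S=89.3722 payoff=70.5678 vs cont=69.2785 → 70.5678 [stop]  node(2,1) S=115.4100 payoff=44.5300 vs cont=44.3428 → 44.5300 [stop]  node(2,2) S=149.0337 payoff=10.9063 vs cont=20.6790 → 20.6790 [wait]  ⇒ S*(2)=115.4100
t_1: node(1,0) S=101.5600 payoff=58.3800 vs cont=57.0906 → 58.3800 [stop]  node(1,1) S=131.1487 payoff=28.7913 vs cont=32.3468 → 32.3468 [wait]  ⇒ S*(1)=101.5600
t_0: node(0,0) S=115.4100 payoff=44.5300 vs cont=45.0033 → 45.0033 [wait]  ⇒ S*(0)=-

price = 45.0033
boundary = - 101.5600 115.4100 101.5600 115.4100 101.5600 115.4100
tree:
45.0033
58.3800 32.3468
70.5678 44.5300 20.6790
81.2931 58.3800 31.0145 10.6708
90.7312 70.5678 44.5300 17.9915 3.5172
99.0367 81.2931 58.3800 29.1774 7.0884 0.0000
106.3455 90.7312 70.5678 44.5300 14.2858 0.0000 0.0000
112.7772 99.0367 81.2931 58.3800 28.7913 0.0000 0.0000 0.0000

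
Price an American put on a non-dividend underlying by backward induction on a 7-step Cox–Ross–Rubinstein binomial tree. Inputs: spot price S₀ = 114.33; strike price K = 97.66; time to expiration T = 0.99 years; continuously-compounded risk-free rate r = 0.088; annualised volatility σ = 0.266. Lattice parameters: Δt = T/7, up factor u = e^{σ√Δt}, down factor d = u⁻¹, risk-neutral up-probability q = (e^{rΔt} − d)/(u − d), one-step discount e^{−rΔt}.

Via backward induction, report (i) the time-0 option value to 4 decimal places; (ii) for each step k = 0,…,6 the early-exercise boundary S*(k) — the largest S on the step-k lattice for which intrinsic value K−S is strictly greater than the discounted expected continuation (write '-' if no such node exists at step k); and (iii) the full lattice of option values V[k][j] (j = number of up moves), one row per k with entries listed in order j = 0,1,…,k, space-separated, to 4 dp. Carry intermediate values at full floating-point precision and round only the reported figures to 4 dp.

Δt=0.14143  u=1.10521  d=0.90481  q=0.53750  discount=0.98763
step 7 (expiry): payoffs max(K−S,0) = 40.8991 28.3273 12.9710 0.0000 0.0000 0.0000 0.0000 0.0000
step 6: (k=6,j=0): S=62.7326, (K−S)⁺=34.9274, hold=33.7195 ⇒ V=34.9274 exercise | (k=6,j=1): S=76.6271, (K−S)⁺=21.0329, hold=19.8250 ⇒ V=21.0329 exercise | (k=6,j=2): S=93.5990, (K−S)⁺=4.0610, hold=5.9249 ⇒ V=5.9249 continue | (k=6,j=3): S=114.3300, (K−S)⁺=0.0000, hold=0.0000 ⇒ V=0.0000 continue | (k=6,j=4): S=139.6526, (K−S)⁺=0.0000, hold=0.0000 ⇒ V=0.0000 continue | (k=6,j=5): S=170.5839, (K−S)⁺=0.0000, hold=0.0000 ⇒ V=0.0000 continue | (k=6,j=6): S=208.3661, (K−S)⁺=0.0000, hold=0.0000 ⇒ V=0.0000 continue  boundary S*=76.6271
step 5: (k=5,j=0): S=69.3327, (K−S)⁺=28.3273, hold=27.1194 ⇒ V=28.3273 exercise | (k=5,j=1): S=84.6890, (K−S)⁺=12.9710, hold=12.7526 ⇒ V=12.9710 exercise | (k=5,j=2): S=103.4465, (K−S)⁺=0.0000, hold=2.7063 ⇒ V=2.7063 continue | (k=5,j=3): S=126.3586, (K−S)⁺=0.0000, hold=0.0000 ⇒ V=0.0000 continue | (k=5,j=4): S=154.3454, (K−S)⁺=0.0000, hold=0.0000 ⇒ V=0.0000 continue | (k=5,j=5): S=188.5309, (K−S)⁺=0.0000, hold=0.0000 ⇒ V=0.0000 continue  boundary S*=84.6890
step 4: (k=4,j=0): S=76.6271, (K−S)⁺=21.0329, hold=19.8250 ⇒ V=21.0329 exercise | (k=4,j=1): S=93.5990, (K−S)⁺=4.0610, hold=7.3615 ⇒ V=7.3615 continue | (k=4,j=2): S=114.3300, (K−S)⁺=0.0000, hold=1.2362 ⇒ V=1.2362 continue | (k=4,j=3): S=139.6526, (K−S)⁺=0.0000, hold=0.0000 ⇒ V=0.0000 continue | (k=4,j=4): S=170.5839, (K−S)⁺=0.0000, hold=0.0000 ⇒ V=0.0000 continue  boundary S*=76.6271
step 3: (k=3,j=0): S=84.6890, (K−S)⁺=12.9710, hold=13.5152 ⇒ V=13.5152 continue | (k=3,j=1): S=103.4465, (K−S)⁺=0.0000, hold=4.0188 ⇒ V=4.0188 continue | (k=3,j=2): S=126.3586, (K−S)⁺=0.0000, hold=0.5647 ⇒ V=0.5647 continue | (k=3,j=3): S=154.3454, (K−S)⁺=0.0000, hold=0.0000 ⇒ V=0.0000 continue  boundary S*=-
step 2: (k=2,j=0): S=93.5990, (K−S)⁺=4.0610, hold=8.3068 ⇒ V=8.3068 continue | (k=2,j=1): S=114.3300, (K−S)⁺=0.0000, hold=2.1354 ⇒ V=2.1354 continue | (k=2,j=2): S=139.6526, (K−S)⁺=0.0000, hold=0.2579 ⇒ V=0.2579 continue  boundary S*=-
step 1: (k=1,j=0): S=103.4465, (K−S)⁺=0.0000, hold=4.9280 ⇒ V=4.9280 continue | (k=1,j=1): S=126.3586, (K−S)⁺=0.0000, hold=1.1123 ⇒ V=1.1123 continue  boundary S*=-
step 0: (k=0,j=0): S=114.3300, (K−S)⁺=0.0000, hold=2.8415 ⇒ V=2.8415 continue  boundary S*=-

price = 2.8415
boundary = - - - - 76.6271 84.6890 76.6271
tree:
2.8415
4.9280 1.1123
8.3068 2.1354 0.2579
13.5152 4.0188 0.5647 0.0000
21.0329 7.3615 1.2362 0.0000 0.0000
28.3273 12.9710 2.7063 0.0000 0.0000 0.0000
34.9274 21.0329 5.9249 0.0000 0.0000 0.0000 0.0000
40.8991 28.3273 12.9710 0.0000 0.0000 0.0000 0.0000 0.0000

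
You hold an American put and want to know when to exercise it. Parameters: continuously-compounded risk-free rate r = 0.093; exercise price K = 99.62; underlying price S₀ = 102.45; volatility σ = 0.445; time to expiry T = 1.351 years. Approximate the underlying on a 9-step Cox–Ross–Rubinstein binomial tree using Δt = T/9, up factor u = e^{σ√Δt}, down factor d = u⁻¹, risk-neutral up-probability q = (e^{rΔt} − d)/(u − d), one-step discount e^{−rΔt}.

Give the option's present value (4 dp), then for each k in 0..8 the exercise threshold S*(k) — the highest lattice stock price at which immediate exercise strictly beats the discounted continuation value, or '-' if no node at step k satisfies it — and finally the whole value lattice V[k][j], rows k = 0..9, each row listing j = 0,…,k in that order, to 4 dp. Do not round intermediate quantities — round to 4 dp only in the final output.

price = 14.7093
boundary = - - - 61.0773 51.4046 61.0773 51.4046 61.0773 72.5700
tree:
14.7093
20.8642 8.9100
28.7896 13.4508 4.5766
38.5427 19.7548 7.4654 1.7888
48.2154 28.1019 11.8843 3.2144 0.3999
56.3562 38.5427 18.3531 5.6882 0.8072 0.0000
63.2077 48.2154 27.2705 9.8672 1.6292 0.0000 0.0000
68.9743 56.3562 38.5427 16.6587 3.2882 0.0000 0.0000 0.0000
73.8275 63.2077 48.2154 27.0500 6.6366 0.0000 0.0000 0.0000 0.0000
77.9122 68.9743 56.3562 38.5427 13.3947 0.0000 0.0000 0.0000 0.0000 0.0000

Δt=0.15011  u=1.18817  d=0.84163  q=0.49757  discount=0.98614
step 9 (expiry): payoffs max(K−S,0) = 77.9122 68.9743 56.3562 38.5427 13.3947 0.0000 0.0000 0.0000 0.0000 0.0000
step 8: (k=8,j=0): S=25.7925, (K−S)⁺=73.8275, hold=72.4465 ⇒ V=73.8275 exercise | (k=8,j=1): S=36.4123, (K−S)⁺=63.2077, hold=61.8267 ⇒ V=63.2077 exercise | (k=8,j=2): S=51.4046, (K−S)⁺=48.2154, hold=46.8343 ⇒ V=48.2154 exercise | (k=8,j=3): S=72.5700, (K−S)⁺=27.0500, hold=25.6689 ⇒ V=27.0500 exercise | (k=8,j=4): S=102.4500, (K−S)⁺=0.0000, hold=6.6366 ⇒ V=6.6366 continue | (k=8,j=5): S=144.6328, (K−S)⁺=0.0000, hold=0.0000 ⇒ V=0.0000 continue | (k=8,j=6): S=204.1839, (K−S)⁺=0.0000, hold=0.0000 ⇒ V=0.0000 continue | (k=8,j=7): S=288.2547, (K−S)⁺=0.0000, hold=0.0000 ⇒ V=0.0000 continue | (k=8,j=8): S=406.9407, (K−S)⁺=0.0000, hold=0.0000 ⇒ V=0.0000 continue  boundary S*=72.5700
step 7: (k=7,j=0): S=30.6457, (K−S)⁺=68.9743, hold=67.5932 ⇒ V=68.9743 exercise | (k=7,j=1): S=43.2638, (K−S)⁺=56.3562, hold=54.9751 ⇒ V=56.3562 exercise | (k=7,j=2): S=61.0773, (K−S)⁺=38.5427, hold=37.1616 ⇒ V=38.5427 exercise | (k=7,j=3): S=86.2253, (K−S)⁺=13.3947, hold=16.6587 ⇒ V=16.6587 continue | (k=7,j=4): S=121.7277, (K−S)⁺=0.0000, hold=3.2882 ⇒ V=3.2882 continue | (k=7,j=5): S=171.8479, (K−S)⁺=0.0000, hold=0.0000 ⇒ V=0.0000 continue | (k=7,j=6): S=242.6046, (K−S)⁺=0.0000, hold=0.0000 ⇒ V=0.0000 continue | (k=7,j=7): S=342.4946, (K−S)⁺=0.0000, hold=0.0000 ⇒ V=0.0000 continue  boundary S*=61.0773
step 6: (k=6,j=0): S=36.4123, (K−S)⁺=63.2077, hold=61.8267 ⇒ V=63.2077 exercise | (k=6,j=1): S=51.4046, (K−S)⁺=48.2154, hold=46.8343 ⇒ V=48.2154 exercise | (k=6,j=2): S=72.5700, (K−S)⁺=27.0500, hold=27.2705 ⇒ V=27.2705 continue | (k=6,j=3): S=102.4500, (K−S)⁺=0.0000, hold=9.8672 ⇒ V=9.8672 continue | (k=6,j=4): S=144.6328, (K−S)⁺=0.0000, hold=1.6292 ⇒ V=1.6292 continue | (k=6,j=5): S=204.1839, (K−S)⁺=0.0000, hold=0.0000 ⇒ V=0.0000 continue | (k=6,j=6): S=288.2547, (K−S)⁺=0.0000, hold=0.0000 ⇒ V=0.0000 continue  boundary S*=51.4046
step 5: (k=5,j=0): S=43.2638, (K−S)⁺=56.3562, hold=54.9751 ⇒ V=56.3562 exercise | (k=5,j=1): S=61.0773, (K−S)⁺=38.5427, hold=37.2698 ⇒ V=38.5427 exercise | (k=5,j=2): S=86.2253, (K−S)⁺=13.3947, hold=18.3531 ⇒ V=18.3531 continue | (k=5,j=3): S=121.7277, (K−S)⁺=0.0000, hold=5.6882 ⇒ V=5.6882 continue | (k=5,j=4): S=171.8479, (K−S)⁺=0.0000, hold=0.8072 ⇒ V=0.8072 continue | (k=5,j=5): S=242.6046, (K−S)⁺=0.0000, hold=0.0000 ⇒ V=0.0000 continue  boundary S*=61.0773
step 4: (k=4,j=0): S=51.4046, (K−S)⁺=48.2154, hold=46.8343 ⇒ V=48.2154 exercise | (k=4,j=1): S=72.5700, (K−S)⁺=27.0500, hold=28.1019 ⇒ V=28.1019 continue | (k=4,j=2): S=102.4500, (K−S)⁺=0.0000, hold=11.8843 ⇒ V=11.8843 continue | (k=4,j=3): S=144.6328, (K−S)⁺=0.0000, hold=3.2144 ⇒ V=3.2144 continue | (k=4,j=4): S=204.1839, (K−S)⁺=0.0000, hold=0.3999 ⇒ V=0.3999 continue  boundary S*=51.4046
step 3: (k=3,j=0): S=61.0773, (K−S)⁺=38.5427, hold=37.6778 ⇒ V=38.5427 exercise | (k=3,j=1): S=86.2253, (K−S)⁺=13.3947, hold=19.7548 ⇒ V=19.7548 continue | (k=3,j=2): S=121.7277, (K−S)⁺=0.0000, hold=7.4654 ⇒ V=7.4654 continue | (k=3,j=3): S=171.8479, (K−S)⁺=0.0000, hold=1.7888 ⇒ V=1.7888 continue  boundary S*=61.0773
step 2: (k=2,j=0): S=72.5700, (K−S)⁺=27.0500, hold=28.7896 ⇒ V=28.7896 continue | (k=2,j=1): S=102.4500, (K−S)⁺=0.0000, hold=13.4508 ⇒ V=13.4508 continue | (k=2,j=2): S=144.6328, (K−S)⁺=0.0000, hold=4.5766 ⇒ V=4.5766 continue  boundary S*=-
step 1: (k=1,j=0): S=86.2253, (K−S)⁺=13.3947, hold=20.8642 ⇒ V=20.8642 continue | (k=1,j=1): S=121.7277, (K−S)⁺=0.0000, hold=8.9100 ⇒ V=8.9100 continue  boundary S*=-
step 0: (k=0,j=0): S=102.4500, (K−S)⁺=0.0000, hold=14.7093 ⇒ V=14.7093 continue  boundary S*=-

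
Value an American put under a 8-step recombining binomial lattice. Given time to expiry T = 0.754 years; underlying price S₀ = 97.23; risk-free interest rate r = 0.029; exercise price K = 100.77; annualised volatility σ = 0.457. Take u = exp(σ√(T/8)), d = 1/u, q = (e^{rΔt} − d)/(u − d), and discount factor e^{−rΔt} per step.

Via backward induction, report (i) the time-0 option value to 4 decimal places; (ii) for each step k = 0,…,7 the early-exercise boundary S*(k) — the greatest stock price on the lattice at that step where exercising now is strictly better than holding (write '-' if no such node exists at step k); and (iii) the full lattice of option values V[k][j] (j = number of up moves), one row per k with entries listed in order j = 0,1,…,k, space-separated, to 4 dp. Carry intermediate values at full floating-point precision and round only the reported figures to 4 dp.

Δt=0.09425  u=1.15062  d=0.86910  q=0.47470  discount=0.99727
step 8 (expiry): payoffs max(K−S,0) = 69.1218 58.8702 45.2979 27.3292 3.5400 0.0000 0.0000 0.0000 0.0000
step 7: (k=7,j=0): S=36.4150, (K−S)⁺=64.3550, hold=64.0799 ⇒ V=64.3550 exercise | (k=7,j=1): S=48.2107, (K−S)⁺=52.5593, hold=52.2843 ⇒ V=52.5593 exercise | (k=7,j=2): S=63.8272, (K−S)⁺=36.9428, hold=36.6677 ⇒ V=36.9428 exercise | (k=7,j=3): S=84.5024, (K−S)⁺=16.2676, hold=15.9926 ⇒ V=16.2676 exercise | (k=7,j=4): S=111.8747, (K−S)⁺=0.0000, hold=1.8545 ⇒ V=1.8545 continue | (k=7,j=5): S=148.1135, (K−S)⁺=0.0000, hold=0.0000 ⇒ V=0.0000 continue | (k=7,j=6): S=196.0908, (K−S)⁺=0.0000, hold=0.0000 ⇒ V=0.0000 continue | (k=7,j=7): S=259.6092, (K−S)⁺=0.0000, hold=0.0000 ⇒ V=0.0000 continue  boundary S*=84.5024
step 6: (k=6,j=0): S=41.8998, (K−S)⁺=58.8702, hold=58.5952 ⇒ V=58.8702 exercise | (k=6,j=1): S=55.4721, (K−S)⁺=45.2979, hold=45.0228 ⇒ V=45.2979 exercise | (k=6,j=2): S=73.4408, (K−S)⁺=27.3292, hold=27.0541 ⇒ V=27.3292 exercise | (k=6,j=3): S=97.2300, (K−S)⁺=3.5400, hold=9.3999 ⇒ V=9.3999 continue | (k=6,j=4): S=128.7251, (K−S)⁺=0.0000, hold=0.9715 ⇒ V=0.9715 continue | (k=6,j=5): S=170.4221, (K−S)⁺=0.0000, hold=0.0000 ⇒ V=0.0000 continue | (k=6,j=6): S=225.6258, (K−S)⁺=0.0000, hold=0.0000 ⇒ V=0.0000 continue  boundary S*=73.4408
step 5: (k=5,j=0): S=48.2107, (K−S)⁺=52.5593, hold=52.2843 ⇒ V=52.5593 exercise | (k=5,j=1): S=63.8272, (K−S)⁺=36.9428, hold=36.6677 ⇒ V=36.9428 exercise | (k=5,j=2): S=84.5024, (K−S)⁺=16.2676, hold=18.7667 ⇒ V=18.7667 continue | (k=5,j=3): S=111.8747, (K−S)⁺=0.0000, hold=5.3842 ⇒ V=5.3842 continue | (k=5,j=4): S=148.1135, (K−S)⁺=0.0000, hold=0.5089 ⇒ V=0.5089 continue | (k=5,j=5): S=196.0908, (K−S)⁺=0.0000, hold=0.0000 ⇒ V=0.0000 continue  boundary S*=63.8272
step 4: (k=4,j=0): S=55.4721, (K−S)⁺=45.2979, hold=45.0228 ⇒ V=45.2979 exercise | (k=4,j=1): S=73.4408, (K−S)⁺=27.3292, hold=28.2372 ⇒ V=28.2372 continue | (k=4,j=2): S=97.2300, (K−S)⁺=3.5400, hold=12.3801 ⇒ V=12.3801 continue | (k=4,j=3): S=128.7251, (K−S)⁺=0.0000, hold=3.0615 ⇒ V=3.0615 continue | (k=4,j=4): S=170.4221, (K−S)⁺=0.0000, hold=0.2666 ⇒ V=0.2666 continue  boundary S*=55.4721
step 3: (k=3,j=0): S=63.8272, (K−S)⁺=36.9428, hold=37.0976 ⇒ V=37.0976 continue | (k=3,j=1): S=84.5024, (K−S)⁺=16.2676, hold=20.6532 ⇒ V=20.6532 continue | (k=3,j=2): S=111.8747, (K−S)⁺=0.0000, hold=7.9348 ⇒ V=7.9348 continue | (k=3,j=3): S=148.1135, (K−S)⁺=0.0000, hold=1.7300 ⇒ V=1.7300 continue  boundary S*=-
step 2: (k=2,j=0): S=73.4408, (K−S)⁺=27.3292, hold=29.2114 ⇒ V=29.2114 continue | (k=2,j=1): S=97.2300, (K−S)⁺=3.5400, hold=14.5758 ⇒ V=14.5758 continue | (k=2,j=2): S=128.7251, (K−S)⁺=0.0000, hold=4.9757 ⇒ V=4.9757 continue  boundary S*=-
step 1: (k=1,j=0): S=84.5024, (K−S)⁺=16.2676, hold=22.2031 ⇒ V=22.2031 continue | (k=1,j=1): S=111.8747, (K−S)⁺=0.0000, hold=9.9913 ⇒ V=9.9913 continue  boundary S*=-
step 0: (k=0,j=0): S=97.2300, (K−S)⁺=3.5400, hold=16.3613 ⇒ V=16.3613 continue  boundary S*=-

price = 16.3613
boundary = - - - - 55.4721 63.8272 73.4408 84.5024
tree:
16.3613
22.2031 9.9913
29.2114 14.5758 4.9757
37.0976 20.6532 7.9348 1.7300
45.2979 28.2372 12.3801 3.0615 0.2666
52.5593 36.9428 18.7667 5.3842 0.5089 0.0000
58.8702 45.2979 27.3292 9.3999 0.9715 0.0000 0.0000
64.3550 52.5593 36.9428 16.2676 1.8545 0.0000 0.0000 0.0000
69.1218 58.8702 45.2979 27.3292 3.5400 0.0000 0.0000 0.0000 0.0000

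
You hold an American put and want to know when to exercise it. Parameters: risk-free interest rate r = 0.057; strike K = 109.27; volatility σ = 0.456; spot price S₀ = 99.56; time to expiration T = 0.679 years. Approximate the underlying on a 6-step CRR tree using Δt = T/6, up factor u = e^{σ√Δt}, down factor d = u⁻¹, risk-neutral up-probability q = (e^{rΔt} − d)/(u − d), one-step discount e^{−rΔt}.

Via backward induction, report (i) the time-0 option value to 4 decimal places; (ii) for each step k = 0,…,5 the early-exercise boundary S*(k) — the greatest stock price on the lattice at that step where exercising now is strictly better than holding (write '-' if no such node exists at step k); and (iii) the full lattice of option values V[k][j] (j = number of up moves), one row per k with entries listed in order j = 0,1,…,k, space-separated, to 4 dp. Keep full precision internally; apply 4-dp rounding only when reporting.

price = 19.2642
boundary = - - - 62.8381 73.2561 85.4013
tree:
19.2642
26.8721 11.3704
36.1132 17.3302 5.1368
46.4319 25.5406 8.7648 1.3181
55.3683 36.0139 14.6606 2.5647 0.0000
63.0338 46.4319 23.8687 4.9903 0.0000 0.0000
69.6092 55.3683 36.0139 9.7100 0.0000 0.0000 0.0000

Δt=0.11317  u=1.16579  d=0.85779  q=0.48274  discount=0.99357
step 6 (expiry): payoffs max(K−S,0) = 69.6092 55.3683 36.0139 9.7100 0.0000 0.0000 0.0000
step 5: (k=5,j=0): S=46.2362, (K−S)⁺=63.0338, hold=62.3312 ⇒ V=63.0338 exercise | (k=5,j=1): S=62.8381, (K−S)⁺=46.4319, hold=45.7293 ⇒ V=46.4319 exercise | (k=5,j=2): S=85.4013, (K−S)⁺=23.8687, hold=23.1662 ⇒ V=23.8687 exercise | (k=5,j=3): S=116.0661, (K−S)⁺=0.0000, hold=4.9903 ⇒ V=4.9903 continue | (k=5,j=4): S=157.7417, (K−S)⁺=0.0000, hold=0.0000 ⇒ V=0.0000 continue | (k=5,j=5): S=214.3817, (K−S)⁺=0.0000, hold=0.0000 ⇒ V=0.0000 continue  boundary S*=85.4013
step 4: (k=4,j=0): S=53.9017, (K−S)⁺=55.3683, hold=54.6657 ⇒ V=55.3683 exercise | (k=4,j=1): S=73.2561, (K−S)⁺=36.0139, hold=35.3113 ⇒ V=36.0139 exercise | (k=4,j=2): S=99.5600, (K−S)⁺=9.7100, hold=14.6606 ⇒ V=14.6606 continue | (k=4,j=3): S=135.3088, (K−S)⁺=0.0000, hold=2.5647 ⇒ V=2.5647 continue | (k=4,j=4): S=183.8939, (K−S)⁺=0.0000, hold=0.0000 ⇒ V=0.0000 continue  boundary S*=73.2561
step 3: (k=3,j=0): S=62.8381, (K−S)⁺=46.4319, hold=45.7293 ⇒ V=46.4319 exercise | (k=3,j=1): S=85.4013, (K−S)⁺=23.8687, hold=25.5406 ⇒ V=25.5406 continue | (k=3,j=2): S=116.0661, (K−S)⁺=0.0000, hold=8.7648 ⇒ V=8.7648 continue | (k=3,j=3): S=157.7417, (K−S)⁺=0.0000, hold=1.3181 ⇒ V=1.3181 continue  boundary S*=62.8381
step 2: (k=2,j=0): S=73.2561, (K−S)⁺=36.0139, hold=36.1132 ⇒ V=36.1132 continue | (k=2,j=1): S=99.5600, (K−S)⁺=9.7100, hold=17.3302 ⇒ V=17.3302 continue | (k=2,j=2): S=135.3088, (K−S)⁺=0.0000, hold=5.1368 ⇒ V=5.1368 continue  boundary S*=-
step 1: (k=1,j=0): S=85.4013, (K−S)⁺=23.8687, hold=26.8721 ⇒ V=26.8721 continue | (k=1,j=1): S=116.0661, (K−S)⁺=0.0000, hold=11.3704 ⇒ V=11.3704 continue  boundary S*=-
step 0: (k=0,j=0): S=99.5600, (K−S)⁺=9.7100, hold=19.2642 ⇒ V=19.2642 continue  boundary S*=-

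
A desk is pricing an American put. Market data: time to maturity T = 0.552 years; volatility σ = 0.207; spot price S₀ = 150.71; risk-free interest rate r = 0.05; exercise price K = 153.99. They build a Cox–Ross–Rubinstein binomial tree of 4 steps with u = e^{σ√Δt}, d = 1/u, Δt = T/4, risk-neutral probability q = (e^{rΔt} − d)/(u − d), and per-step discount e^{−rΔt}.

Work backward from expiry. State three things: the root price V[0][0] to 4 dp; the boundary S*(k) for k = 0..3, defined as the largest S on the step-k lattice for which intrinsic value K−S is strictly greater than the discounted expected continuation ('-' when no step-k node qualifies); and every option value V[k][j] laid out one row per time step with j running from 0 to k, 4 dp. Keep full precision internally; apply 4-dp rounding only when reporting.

price = 9.4320
boundary = - - 129.2261 139.5552
tree:
9.4320
15.6342 3.9617
24.7639 7.6051 0.7276
34.3286 14.4348 1.5448 0.0000
43.1853 24.7639 3.2800 0.0000 0.0000

Δt=0.13800, u=1.07993, d=0.92599, q=0.52576, disc=e^(-rΔt)=0.99312
k=4 terminal: V=max(K-S,0) → 43.1853 24.7639 3.2800 0.0000 0.0000
k=3: j=0 S=119.6614 intr=34.3286 cont=33.2697 V=34.3286[EX]; j=1 S=139.5552 intr=14.4348 cont=13.3759 V=14.4348[EX]; j=2 S=162.7564 intr=0.0000 cont=1.5448 V=1.5448[hold]; j=3 S=189.8148 intr=0.0000 cont=0.0000 V=0.0000[hold]  S*(3)=139.5552
k=2: j=0 S=129.2261 intr=24.7639 cont=23.7051 V=24.7639[EX]; j=1 S=150.7100 intr=3.2800 cont=7.6051 V=7.6051[hold]; j=2 S=175.7657 intr=0.0000 cont=0.7276 V=0.7276[hold]  S*(2)=129.2261
k=1: j=0 S=139.5552 intr=14.4348 cont=15.6342 V=15.6342[hold]; j=1 S=162.7564 intr=0.0000 cont=3.9617 V=3.9617[hold]  S*(1)=-
k=0: j=0 S=150.7100 intr=3.2800 cont=9.4320 V=9.4320[hold]  S*(0)=-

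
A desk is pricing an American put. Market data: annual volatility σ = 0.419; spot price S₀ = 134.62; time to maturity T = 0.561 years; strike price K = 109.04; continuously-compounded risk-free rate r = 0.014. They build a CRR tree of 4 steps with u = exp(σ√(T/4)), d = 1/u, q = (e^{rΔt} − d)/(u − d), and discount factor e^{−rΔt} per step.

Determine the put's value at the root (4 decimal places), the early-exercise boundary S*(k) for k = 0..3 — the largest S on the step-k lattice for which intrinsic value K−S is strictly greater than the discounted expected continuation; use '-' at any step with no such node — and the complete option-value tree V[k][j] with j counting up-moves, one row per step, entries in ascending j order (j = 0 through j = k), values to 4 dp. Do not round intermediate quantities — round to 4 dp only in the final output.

Δt=0.14025  u=1.16990  d=0.85478  q=0.46709  discount=0.99804
step 4 (expiry): payoffs max(K−S,0) = 37.1746 10.6809 0.0000 0.0000 0.0000
step 3: (k=3,j=0): S=84.0751, (K−S)⁺=24.9649, hold=24.7511 ⇒ V=24.9649 exercise | (k=3,j=1): S=115.0700, (K−S)⁺=0.0000, hold=5.6808 ⇒ V=5.6808 continue | (k=3,j=2): S=157.4915, (K−S)⁺=0.0000, hold=0.0000 ⇒ V=0.0000 continue | (k=3,j=3): S=215.5520, (K−S)⁺=0.0000, hold=0.0000 ⇒ V=0.0000 continue  boundary S*=84.0751
step 2: (k=2,j=0): S=98.3591, (K−S)⁺=10.6809, hold=15.9262 ⇒ V=15.9262 continue | (k=2,j=1): S=134.6200, (K−S)⁺=0.0000, hold=3.0214 ⇒ V=3.0214 continue | (k=2,j=2): S=184.2487, (K−S)⁺=0.0000, hold=0.0000 ⇒ V=0.0000 continue  boundary S*=-
step 1: (k=1,j=0): S=115.0700, (K−S)⁺=0.0000, hold=9.8791 ⇒ V=9.8791 continue | (k=1,j=1): S=157.4915, (K−S)⁺=0.0000, hold=1.6070 ⇒ V=1.6070 continue  boundary S*=-
step 0: (k=0,j=0): S=134.6200, (K−S)⁺=0.0000, hold=6.0035 ⇒ V=6.0035 continue  boundary S*=-

price = 6.0035
boundary = - - - 84.0751
tree:
6.0035
9.8791 1.6070
15.9262 3.0214 0.0000
24.9649 5.6808 0.0000 0.0000
37.1746 10.6809 0.0000 0.0000 0.0000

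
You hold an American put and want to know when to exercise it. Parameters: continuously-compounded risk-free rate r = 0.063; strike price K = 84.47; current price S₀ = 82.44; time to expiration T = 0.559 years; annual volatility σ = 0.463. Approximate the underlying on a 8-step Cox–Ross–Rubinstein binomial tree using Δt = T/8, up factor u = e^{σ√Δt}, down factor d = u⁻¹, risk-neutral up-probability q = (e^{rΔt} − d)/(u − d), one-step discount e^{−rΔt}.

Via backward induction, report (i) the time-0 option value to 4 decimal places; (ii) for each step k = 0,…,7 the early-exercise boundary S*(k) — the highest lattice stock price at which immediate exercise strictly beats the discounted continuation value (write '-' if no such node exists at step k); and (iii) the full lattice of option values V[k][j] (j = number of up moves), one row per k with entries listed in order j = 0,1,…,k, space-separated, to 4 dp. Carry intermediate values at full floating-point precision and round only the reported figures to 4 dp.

price = 11.1612
boundary = - - - 57.1057 50.5274 57.1057 64.5405 72.9433
tree:
11.1612
15.5605 6.6358
21.0143 9.9661 3.1936
27.3643 14.5267 5.2603 1.0491
33.9426 20.4040 8.4774 1.9248 0.1377
39.7632 27.3643 13.2692 3.5151 0.2698 0.0000
44.9132 33.9426 19.9295 6.3852 0.5287 0.0000 0.0000
49.4700 39.7632 27.3643 11.5267 1.0360 0.0000 0.0000 0.0000
53.5018 44.9132 33.9426 19.9295 2.0300 0.0000 0.0000 0.0000 0.0000

params: Δt=0.06988 u=1.13019 d=0.88480 q=0.48742 e^(-rΔt)=0.99561
t_8 payoffs: 53.5018 44.9132 33.9426 19.9295 2.0300 0.0000 0.0000 0.0000 0.0000
t_7: node(7,0) S=35.0000 payoff=49.4700 vs cont=49.0989 → 49.4700 [stop]  node(7,1) S=44.7068 payoff=39.7632 vs cont=39.3921 → 39.7632 [stop]  node(7,2) S=57.1057 payoff=27.3643 vs cont=26.9933 → 27.3643 [stop]  node(7,3) S=72.9433 payoff=11.5267 vs cont=11.1557 → 11.5267 [stop]  node(7,4) S=93.1732 payoff=0.0000 vs cont=1.0360 → 1.0360 [wait]  node(7,5) S=119.0135 payoff=0.0000 vs cont=0.0000 → 0.0000 [wait]  node(7,6) S=152.0205 payoff=0.0000 vs cont=0.0000 → 0.0000 [wait]  node(7,7) S=194.1814 payoff=0.0000 vs cont=0.0000 → 0.0000 [wait]  ⇒ S*(7)=72.9433
t_6: node(6,0) S=39.5568 payoff=44.9132 vs cont=44.5422 → 44.9132 [stop]  node(6,1) S=50.5274 payoff=33.9426 vs cont=33.5716 → 33.9426 [stop]  node(6,2) S=64.5405 payoff=19.9295 vs cont=19.5585 → 19.9295 [stop]  node(6,3) S=82.4400 payoff=2.0300 vs cont=6.3852 → 6.3852 [wait]  node(6,4) S=105.3037 payoff=0.0000 vs cont=0.5287 → 0.5287 [wait]  node(6,5) S=134.5083 payoff=0.0000 vs cont=0.0000 → 0.0000 [wait]  node(6,6) S=171.8125 payoff=0.0000 vs cont=0.0000 → 0.0000 [wait]  ⇒ S*(6)=64.5405
t_5: node(5,0) S=44.7068 payoff=39.7632 vs cont=39.3921 → 39.7632 [stop]  node(5,1) S=57.1057 payoff=27.3643 vs cont=26.9933 → 27.3643 [stop]  node(5,2) S=72.9433 payoff=11.5267 vs cont=13.2692 → 13.2692 [wait]  node(5,3) S=93.1732 payoff=0.0000 vs cont=3.5151 → 3.5151 [wait]  node(5,4) S=119.0135 payoff=0.0000 vs cont=0.2698 → 0.2698 [wait]  node(5,5) S=152.0205 payoff=0.0000 vs cont=0.0000 → 0.0000 [wait]  ⇒ S*(5)=57.1057
t_4: node(4,0) S=50.5274 payoff=33.9426 vs cont=33.5716 → 33.9426 [stop]  node(4,1) S=64.5405 payoff=19.9295 vs cont=20.4040 → 20.4040 [wait]  node(4,2) S=82.4400 payoff=2.0300 vs cont=8.4774 → 8.4774 [wait]  node(4,3) S=105.3037 payoff=0.0000 vs cont=1.9248 → 1.9248 [wait]  node(4,4) S=134.5083 payoff=0.0000 vs cont=0.1377 → 0.1377 [wait]  ⇒ S*(4)=50.5274
t_3: node(3,0) S=57.1057 payoff=27.3643 vs cont=27.2235 → 27.3643 [stop]  node(3,1) S=72.9433 payoff=11.5267 vs cont=14.5267 → 14.5267 [wait]  node(3,2) S=93.1732 payoff=0.0000 vs cont=5.2603 → 5.2603 [wait]  node(3,3) S=119.0135 payoff=0.0000 vs cont=1.0491 → 1.0491 [wait]  ⇒ S*(3)=57.1057
t_2: node(2,0) S=64.5405 payoff=19.9295 vs cont=21.0143 → 21.0143 [wait]  node(2,1) S=82.4400 payoff=2.0300 vs cont=9.9661 → 9.9661 [wait]  node(2,2) S=105.3037 payoff=0.0000 vs cont=3.1936 → 3.1936 [wait]  ⇒ S*(2)=-
t_1: node(1,0) S=72.9433 payoff=11.5267 vs cont=15.5605 → 15.5605 [wait]  node(1,1) S=93.1732 payoff=0.0000 vs cont=6.6358 → 6.6358 [wait]  ⇒ S*(1)=-
t_0: node(0,0) S=82.4400 payoff=2.0300 vs cont=11.1612 → 11.1612 [wait]  ⇒ S*(0)=-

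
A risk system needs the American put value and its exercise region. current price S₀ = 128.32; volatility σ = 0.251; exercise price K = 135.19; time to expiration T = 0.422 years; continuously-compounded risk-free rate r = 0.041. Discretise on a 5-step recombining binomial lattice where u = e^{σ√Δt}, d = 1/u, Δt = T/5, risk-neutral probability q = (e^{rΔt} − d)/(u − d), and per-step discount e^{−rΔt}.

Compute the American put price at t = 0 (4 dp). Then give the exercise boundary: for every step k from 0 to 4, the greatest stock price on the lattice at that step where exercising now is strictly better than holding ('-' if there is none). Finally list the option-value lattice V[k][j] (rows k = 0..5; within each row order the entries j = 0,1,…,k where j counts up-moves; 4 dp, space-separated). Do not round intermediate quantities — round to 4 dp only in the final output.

Δt=0.08440, u=1.07564, d=0.92968, q=0.50553, disc=e^(-rΔt)=0.99655
k=5 terminal: V=max(K-S,0) → 46.0749 32.0829 15.8940 0.0000 0.0000 0.0000
k=4: j=0 S=95.8561 intr=39.3339 cont=38.8669 V=39.3339[EX]; j=1 S=110.9065 intr=24.2835 cont=23.8165 V=24.2835[EX]; j=2 S=128.3200 intr=6.8700 cont=7.8320 V=7.8320[hold]; j=3 S=148.4676 intr=0.0000 cont=0.0000 V=0.0000[hold]; j=4 S=171.7785 intr=0.0000 cont=0.0000 V=0.0000[hold]  S*(4)=110.9065
k=3: j=0 S=103.1071 intr=32.0829 cont=31.6159 V=32.0829[EX]; j=1 S=119.2960 intr=15.8940 cont=15.9117 V=15.9117[hold]; j=2 S=138.0267 intr=0.0000 cont=3.8594 V=3.8594[hold]; j=3 S=159.6983 intr=0.0000 cont=0.0000 V=0.0000[hold]  S*(3)=103.1071
k=2: j=0 S=110.9065 intr=24.2835 cont=23.8254 V=24.2835[EX]; j=1 S=128.3200 intr=6.8700 cont=9.7850 V=9.7850[hold]; j=2 S=148.4676 intr=0.0000 cont=1.9018 V=1.9018[hold]  S*(2)=110.9065
k=1: j=0 S=119.2960 intr=15.8940 cont=16.8956 V=16.8956[hold]; j=1 S=138.0267 intr=0.0000 cont=5.7798 V=5.7798[hold]  S*(1)=-
k=0: j=0 S=128.3200 intr=6.8700 cont=11.2373 V=11.2373[hold]  S*(0)=-

price = 11.2373
boundary = - - 110.9065 103.1071 110.9065
tree:
11.2373
16.8956 5.7798
24.2835 9.7850 1.9018
32.0829 15.9117 3.8594 0.0000
39.3339 24.2835 7.8320 0.0000 0.0000
46.0749 32.0829 15.8940 0.0000 0.0000 0.0000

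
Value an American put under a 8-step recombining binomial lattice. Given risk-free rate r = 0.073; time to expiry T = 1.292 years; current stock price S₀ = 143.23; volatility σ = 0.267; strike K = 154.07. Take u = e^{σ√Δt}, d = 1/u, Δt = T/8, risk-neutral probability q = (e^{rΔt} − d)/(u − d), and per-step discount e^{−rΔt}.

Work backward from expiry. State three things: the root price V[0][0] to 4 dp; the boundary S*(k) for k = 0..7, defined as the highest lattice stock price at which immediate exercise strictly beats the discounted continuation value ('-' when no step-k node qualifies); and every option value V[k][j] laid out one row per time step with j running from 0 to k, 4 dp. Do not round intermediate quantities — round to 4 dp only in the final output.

Δt=0.16150  u=1.11327  d=0.89826  q=0.52836  discount=0.98828
step 8 (expiry): payoffs max(K−S,0) = 93.3632 78.8321 60.8228 38.5027 10.8400 0.0000 0.0000 0.0000 0.0000
step 7: (k=7,j=0): S=67.5829, (K−S)⁺=86.4871, hold=84.6813 ⇒ V=86.4871 exercise | (k=7,j=1): S=83.7599, (K−S)⁺=70.3101, hold=68.5044 ⇒ V=70.3101 exercise | (k=7,j=2): S=103.8091, (K−S)⁺=50.2609, hold=48.4552 ⇒ V=50.2609 exercise | (k=7,j=3): S=128.6573, (K−S)⁺=25.4127, hold=23.6070 ⇒ V=25.4127 exercise | (k=7,j=4): S=159.4533, (K−S)⁺=0.0000, hold=5.0527 ⇒ V=5.0527 continue | (k=7,j=5): S=197.6208, (K−S)⁺=0.0000, hold=0.0000 ⇒ V=0.0000 continue | (k=7,j=6): S=244.9243, (K−S)⁺=0.0000, hold=0.0000 ⇒ V=0.0000 continue | (k=7,j=7): S=303.5505, (K−S)⁺=0.0000, hold=0.0000 ⇒ V=0.0000 continue  boundary S*=128.6573
step 6: (k=6,j=0): S=75.2379, (K−S)⁺=78.8321, hold=77.0264 ⇒ V=78.8321 exercise | (k=6,j=1): S=93.2472, (K−S)⁺=60.8228, hold=59.0171 ⇒ V=60.8228 exercise | (k=6,j=2): S=115.5673, (K−S)⁺=38.5027, hold=36.6970 ⇒ V=38.5027 exercise | (k=6,j=3): S=143.2300, (K−S)⁺=10.8400, hold=14.4836 ⇒ V=14.4836 continue | (k=6,j=4): S=177.5142, (K−S)⁺=0.0000, hold=2.3551 ⇒ V=2.3551 continue | (k=6,j=5): S=220.0048, (K−S)⁺=0.0000, hold=0.0000 ⇒ V=0.0000 continue | (k=6,j=6): S=272.6662, (K−S)⁺=0.0000, hold=0.0000 ⇒ V=0.0000 continue  boundary S*=115.5673
step 5: (k=5,j=0): S=83.7599, (K−S)⁺=70.3101, hold=68.5044 ⇒ V=70.3101 exercise | (k=5,j=1): S=103.8091, (K−S)⁺=50.2609, hold=48.4552 ⇒ V=50.2609 exercise | (k=5,j=2): S=128.6573, (K−S)⁺=25.4127, hold=25.5095 ⇒ V=25.5095 continue | (k=5,j=3): S=159.4533, (K−S)⁺=0.0000, hold=7.9808 ⇒ V=7.9808 continue | (k=5,j=4): S=197.6208, (K−S)⁺=0.0000, hold=1.0978 ⇒ V=1.0978 continue | (k=5,j=5): S=244.9243, (K−S)⁺=0.0000, hold=0.0000 ⇒ V=0.0000 continue  boundary S*=103.8091
step 4: (k=4,j=0): S=93.2472, (K−S)⁺=60.8228, hold=59.0171 ⇒ V=60.8228 exercise | (k=4,j=1): S=115.5673, (K−S)⁺=38.5027, hold=36.7475 ⇒ V=38.5027 exercise | (k=4,j=2): S=143.2300, (K−S)⁺=10.8400, hold=16.0576 ⇒ V=16.0576 continue | (k=4,j=3): S=177.5142, (K−S)⁺=0.0000, hold=4.2932 ⇒ V=4.2932 continue | (k=4,j=4): S=220.0048, (K−S)⁺=0.0000, hold=0.5117 ⇒ V=0.5117 continue  boundary S*=115.5673
step 3: (k=3,j=0): S=103.8091, (K−S)⁺=50.2609, hold=48.4552 ⇒ V=50.2609 exercise | (k=3,j=1): S=128.6573, (K−S)⁺=25.4127, hold=26.3314 ⇒ V=26.3314 continue | (k=3,j=2): S=159.4533, (K−S)⁺=0.0000, hold=9.7264 ⇒ V=9.7264 continue | (k=3,j=3): S=197.6208, (K−S)⁺=0.0000, hold=2.2683 ⇒ V=2.2683 continue  boundary S*=103.8091
step 2: (k=2,j=0): S=115.5673, (K−S)⁺=38.5027, hold=37.1767 ⇒ V=38.5027 exercise | (k=2,j=1): S=143.2300, (K−S)⁺=10.8400, hold=17.3523 ⇒ V=17.3523 continue | (k=2,j=2): S=177.5142, (K−S)⁺=0.0000, hold=5.7181 ⇒ V=5.7181 continue  boundary S*=115.5673
step 1: (k=1,j=0): S=128.6573, (K−S)⁺=25.4127, hold=27.0074 ⇒ V=27.0074 continue | (k=1,j=1): S=159.4533, (K−S)⁺=0.0000, hold=11.0739 ⇒ V=11.0739 continue  boundary S*=-
step 0: (k=0,j=0): S=143.2300, (K−S)⁺=10.8400, hold=18.3710 ⇒ V=18.3710 continue  boundary S*=-

price = 18.3710
boundary = - - 115.5673 103.8091 115.5673 103.8091 115.5673 128.6573
tree:
18.3710
27.0074 11.0739
38.5027 17.3523 5.7181
50.2609 26.3314 9.7264 2.2683
60.8228 38.5027 16.0576 4.2932 0.5117
70.3101 50.2609 25.5095 7.9808 1.0978 0.0000
78.8321 60.8228 38.5027 14.4836 2.3551 0.0000 0.0000
86.4871 70.3101 50.2609 25.4127 5.0527 0.0000 0.0000 0.0000
93.3632 78.8321 60.8228 38.5027 10.8400 0.0000 0.0000 0.0000 0.0000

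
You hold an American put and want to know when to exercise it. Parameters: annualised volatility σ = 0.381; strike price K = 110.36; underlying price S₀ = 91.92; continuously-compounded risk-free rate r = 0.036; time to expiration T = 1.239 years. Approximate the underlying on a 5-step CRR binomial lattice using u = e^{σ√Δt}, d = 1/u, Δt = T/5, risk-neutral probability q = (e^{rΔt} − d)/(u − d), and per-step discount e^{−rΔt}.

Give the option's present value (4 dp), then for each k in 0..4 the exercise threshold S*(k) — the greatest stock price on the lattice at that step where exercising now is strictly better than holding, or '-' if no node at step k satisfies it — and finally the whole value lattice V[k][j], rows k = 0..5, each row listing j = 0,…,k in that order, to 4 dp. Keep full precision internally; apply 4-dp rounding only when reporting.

price = 24.8422
boundary = - - 62.9033 76.0399 91.9200
tree:
24.8422
35.1784 13.9406
47.4567 22.3351 4.9697
58.3238 34.3201 9.5729 0.0000
67.3136 47.4567 18.4400 0.0000 0.0000
74.7503 58.3238 34.3201 0.0000 0.0000 0.0000

Δt=0.24780, u=1.20884, d=0.82724, q=0.47621, disc=e^(-rΔt)=0.99112
k=5 terminal: V=max(K-S,0) → 74.7503 58.3238 34.3201 0.0000 0.0000 0.0000
k=4: j=0 S=43.0464 intr=67.3136 cont=66.3335 V=67.3136[EX]; j=1 S=62.9033 intr=47.4567 cont=46.4766 V=47.4567[EX]; j=2 S=91.9200 intr=18.4400 cont=17.8169 V=18.4400[EX]; j=3 S=134.3218 intr=0.0000 cont=0.0000 V=0.0000[hold]; j=4 S=196.2832 intr=0.0000 cont=0.0000 V=0.0000[hold]  S*(4)=91.9200
k=3: j=0 S=52.0362 intr=58.3238 cont=57.3437 V=58.3238[EX]; j=1 S=76.0399 intr=34.3201 cont=33.3399 V=34.3201[EX]; j=2 S=111.1164 intr=0.0000 cont=9.5729 V=9.5729[hold]; j=3 S=162.3734 intr=0.0000 cont=0.0000 V=0.0000[hold]  S*(3)=76.0399
k=2: j=0 S=62.9033 intr=47.4567 cont=46.4766 V=47.4567[EX]; j=1 S=91.9200 intr=18.4400 cont=22.3351 V=22.3351[hold]; j=2 S=134.3218 intr=0.0000 cont=4.9697 V=4.9697[hold]  S*(2)=62.9033
k=1: j=0 S=76.0399 intr=34.3201 cont=35.1784 V=35.1784[hold]; j=1 S=111.1164 intr=0.0000 cont=13.9406 V=13.9406[hold]  S*(1)=-
k=0: j=0 S=91.9200 intr=18.4400 cont=24.8422 V=24.8422[hold]  S*(0)=-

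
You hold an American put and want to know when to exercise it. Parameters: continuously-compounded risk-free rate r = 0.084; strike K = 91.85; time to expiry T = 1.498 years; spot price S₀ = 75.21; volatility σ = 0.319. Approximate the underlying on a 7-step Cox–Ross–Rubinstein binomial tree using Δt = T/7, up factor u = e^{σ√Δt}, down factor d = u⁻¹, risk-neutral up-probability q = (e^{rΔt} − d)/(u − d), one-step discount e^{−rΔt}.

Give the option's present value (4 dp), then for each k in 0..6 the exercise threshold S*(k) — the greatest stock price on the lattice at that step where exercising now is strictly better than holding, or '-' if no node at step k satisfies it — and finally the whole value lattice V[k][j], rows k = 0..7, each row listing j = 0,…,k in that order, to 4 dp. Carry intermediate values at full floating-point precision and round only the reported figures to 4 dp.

price = 18.5415
boundary = - 64.8914 55.9884 64.8914 55.9884 64.8914 75.2100
tree:
18.5415
26.9586 11.5493
35.8616 17.9678 6.1278
43.5431 26.9586 10.4354 2.4332
50.1707 35.8616 17.1764 4.6829 0.4771
55.8890 43.5431 26.9586 8.8990 1.0213 0.0000
60.8228 50.1707 35.8616 16.6400 2.1864 0.0000 0.0000
65.0796 55.8890 43.5431 26.9586 4.6805 0.0000 0.0000 0.0000

Δt=0.21400, u=1.15901, d=0.86280, q=0.52441, disc=e^(-rΔt)=0.98218
k=7 terminal: V=max(K-S,0) → 65.0796 55.8890 43.5431 26.9586 4.6805 0.0000 0.0000 0.0000
k=6: j=0 S=31.0272 intr=60.8228 cont=59.1864 V=60.8228[EX]; j=1 S=41.6793 intr=50.1707 cont=48.5343 V=50.1707[EX]; j=2 S=55.9884 intr=35.8616 cont=34.2253 V=35.8616[EX]; j=3 S=75.2100 intr=16.6400 cont=15.0037 V=16.6400[EX]; j=4 S=101.0306 intr=0.0000 cont=2.1864 V=2.1864[hold]; j=5 S=135.7159 intr=0.0000 cont=0.0000 V=0.0000[hold]; j=6 S=182.3090 intr=0.0000 cont=0.0000 V=0.0000[hold]  S*(6)=75.2100
k=5: j=0 S=35.9610 intr=55.8890 cont=54.2527 V=55.8890[EX]; j=1 S=48.3069 intr=43.5431 cont=41.9067 V=43.5431[EX]; j=2 S=64.8914 intr=26.9586 cont=25.3223 V=26.9586[EX]; j=3 S=87.1695 intr=4.6805 cont=8.8990 V=8.8990[hold]; j=4 S=117.0959 intr=0.0000 cont=1.0213 V=1.0213[hold]; j=5 S=157.2966 intr=0.0000 cont=0.0000 V=0.0000[hold]  S*(5)=64.8914
k=4: j=0 S=41.6793 intr=50.1707 cont=48.5343 V=50.1707[EX]; j=1 S=55.9884 intr=35.8616 cont=34.2253 V=35.8616[EX]; j=2 S=75.2100 intr=16.6400 cont=17.1764 V=17.1764[hold]; j=3 S=101.0306 intr=0.0000 cont=4.6829 V=4.6829[hold]; j=4 S=135.7159 intr=0.0000 cont=0.4771 V=0.4771[hold]  S*(4)=55.9884
k=3: j=0 S=48.3069 intr=43.5431 cont=41.9067 V=43.5431[EX]; j=1 S=64.8914 intr=26.9586 cont=25.5986 V=26.9586[EX]; j=2 S=87.1695 intr=4.6805 cont=10.4354 V=10.4354[hold]; j=3 S=117.0959 intr=0.0000 cont=2.4332 V=2.4332[hold]  S*(3)=64.8914
k=2: j=0 S=55.9884 intr=35.8616 cont=34.2253 V=35.8616[EX]; j=1 S=75.2100 intr=16.6400 cont=17.9678 V=17.9678[hold]; j=2 S=101.0306 intr=0.0000 cont=6.1278 V=6.1278[hold]  S*(2)=55.9884
k=1: j=0 S=64.8914 intr=26.9586 cont=26.0062 V=26.9586[EX]; j=1 S=87.1695 intr=4.6805 cont=11.5493 V=11.5493[hold]  S*(1)=64.8914
k=0: j=0 S=75.2100 intr=16.6400 cont=18.5415 V=18.5415[hold]  S*(0)=-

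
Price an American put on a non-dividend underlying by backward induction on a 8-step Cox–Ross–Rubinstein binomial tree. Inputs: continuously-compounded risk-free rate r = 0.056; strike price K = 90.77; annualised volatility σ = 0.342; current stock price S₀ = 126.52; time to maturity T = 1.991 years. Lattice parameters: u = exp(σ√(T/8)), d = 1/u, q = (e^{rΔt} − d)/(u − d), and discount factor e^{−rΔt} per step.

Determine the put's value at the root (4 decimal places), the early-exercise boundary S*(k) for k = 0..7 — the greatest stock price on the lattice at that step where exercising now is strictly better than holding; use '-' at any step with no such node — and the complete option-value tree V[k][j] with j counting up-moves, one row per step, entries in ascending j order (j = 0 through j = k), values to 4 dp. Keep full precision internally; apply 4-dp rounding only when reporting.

params: Δt=0.24888 u=1.18603 d=0.84315 q=0.49838 e^(-rΔt)=0.98616
t_8 payoffs: 58.4566 45.3155 26.8303 0.8275 0.0000 0.0000 0.0000 0.0000 0.0000
t_7: node(7,0) S=38.3248 payoff=52.4452 vs cont=51.1889 → 52.4452 [stop]  node(7,1) S=53.9106 payoff=36.8594 vs cont=35.6032 → 36.8594 [stop]  node(7,2) S=75.8347 payoff=14.9353 vs cont=13.6790 → 14.9353 [stop]  node(7,3) S=106.6749 payoff=0.0000 vs cont=0.4093 → 0.4093 [wait]  node(7,4) S=150.0570 payoff=0.0000 vs cont=0.0000 → 0.0000 [wait]  node(7,5) S=211.0816 payoff=0.0000 vs cont=0.0000 → 0.0000 [wait]  node(7,6) S=296.9235 payoff=0.0000 vs cont=0.0000 → 0.0000 [wait]  node(7,7) S=417.6752 payoff=0.0000 vs cont=0.0000 → 0.0000 [wait]  ⇒ S*(7)=75.8347
t_6: node(6,0) S=45.4545 payoff=45.3155 vs cont=44.0592 → 45.3155 [stop]  node(6,1) S=63.9397 payoff=26.8303 vs cont=25.5740 → 26.8303 [stop]  node(6,2) S=89.9425 payoff=0.8275 vs cont=7.5893 → 7.5893 [wait]  node(6,3) S=126.5200 payoff=0.0000 vs cont=0.2025 → 0.2025 [wait]  node(6,4) S=177.9727 payoff=0.0000 vs cont=0.0000 → 0.0000 [wait]  node(6,5) S=250.3499 payoff=0.0000 vs cont=0.0000 → 0.0000 [wait]  node(6,6) S=352.1613 payoff=0.0000 vs cont=0.0000 → 0.0000 [wait]  ⇒ S*(6)=63.9397
t_5: node(5,0) S=53.9106 payoff=36.8594 vs cont=35.6032 → 36.8594 [stop]  node(5,1) S=75.8347 payoff=14.9353 vs cont=17.0023 → 17.0023 [wait]  node(5,2) S=106.6749 payoff=0.0000 vs cont=3.8538 → 3.8538 [wait]  node(5,3) S=150.0570 payoff=0.0000 vs cont=0.1002 → 0.1002 [wait]  node(5,4) S=211.0816 payoff=0.0000 vs cont=0.0000 → 0.0000 [wait]  node(5,5) S=296.9235 payoff=0.0000 vs cont=0.0000 → 0.0000 [wait]  ⇒ S*(5)=53.9106
t_4: node(4,0) S=63.9397 payoff=26.8303 vs cont=26.5899 → 26.8303 [stop]  node(4,1) S=89.9425 payoff=0.8275 vs cont=10.3047 → 10.3047 [wait]  node(4,2) S=126.5200 payoff=0.0000 vs cont=1.9556 → 1.9556 [wait]  node(4,3) S=177.9727 payoff=0.0000 vs cont=0.0496 → 0.0496 [wait]  node(4,4) S=250.3499 payoff=0.0000 vs cont=0.0000 → 0.0000 [wait]  ⇒ S*(4)=63.9397
t_3: node(3,0) S=75.8347 payoff=14.9353 vs cont=18.3369 → 18.3369 [wait]  node(3,1) S=106.6749 payoff=0.0000 vs cont=6.0587 → 6.0587 [wait]  node(3,2) S=150.0570 payoff=0.0000 vs cont=0.9918 → 0.9918 [wait]  node(3,3) S=211.0816 payoff=0.0000 vs cont=0.0245 → 0.0245 [wait]  ⇒ S*(3)=-
t_2: node(2,0) S=89.9425 payoff=0.8275 vs cont=12.0486 → 12.0486 [wait]  node(2,1) S=126.5200 payoff=0.0000 vs cont=3.4845 → 3.4845 [wait]  node(2,2) S=177.9727 payoff=0.0000 vs cont=0.5026 → 0.5026 [wait]  ⇒ S*(2)=-
t_1: node(1,0) S=106.6749 payoff=0.0000 vs cont=7.6727 → 7.6727 [wait]  node(1,1) S=150.0570 payoff=0.0000 vs cont=1.9708 → 1.9708 [wait]  ⇒ S*(1)=-
t_0: node(0,0) S=126.5200 payoff=0.0000 vs cont=4.7641 → 4.7641 [wait]  ⇒ S*(0)=-

price = 4.7641
boundary = - - - - 63.9397 53.9106 63.9397 75.8347
tree:
4.7641
7.6727 1.9708
12.0486 3.4845 0.5026
18.3369 6.0587 0.9918 0.0245
26.8303 10.3047 1.9556 0.0496 0.0000
36.8594 17.0023 3.8538 0.1002 0.0000 0.0000
45.3155 26.8303 7.5893 0.2025 0.0000 0.0000 0.0000
52.4452 36.8594 14.9353 0.4093 0.0000 0.0000 0.0000 0.0000
58.4566 45.3155 26.8303 0.8275 0.0000 0.0000 0.0000 0.0000 0.0000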